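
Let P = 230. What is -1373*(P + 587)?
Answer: -1121741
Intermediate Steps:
-1373*(P + 587) = -1373*(230 + 587) = -1373*817 = -1121741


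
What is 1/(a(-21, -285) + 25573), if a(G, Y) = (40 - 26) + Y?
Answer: 1/25302 ≈ 3.9523e-5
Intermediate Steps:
a(G, Y) = 14 + Y
1/(a(-21, -285) + 25573) = 1/((14 - 285) + 25573) = 1/(-271 + 25573) = 1/25302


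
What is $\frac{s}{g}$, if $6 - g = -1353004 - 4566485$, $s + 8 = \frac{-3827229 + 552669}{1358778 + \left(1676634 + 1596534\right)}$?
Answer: $- \frac{6721688}{4569796864545} \approx -1.4709 \cdot 10^{-6}$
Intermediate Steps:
$s = - \frac{6721688}{771991}$ ($s = -8 + \frac{-3827229 + 552669}{1358778 + \left(1676634 + 1596534\right)} = -8 - \frac{3274560}{1358778 + 3273168} = -8 - \frac{3274560}{4631946} = -8 - \frac{545760}{771991} = - \frac{6721688}{771991} \approx -8.707$)
$g = 5919495$ ($g = 6 - \left(-1353004 - 4566485\right) = 6 - -5919489 = 6 + 5919489 = 5919495$)
$\frac{s}{g} = - \frac{6721688}{771991 \cdot 5919495} = \left(- \frac{6721688}{771991}\right) \frac{1}{5919495} = - \frac{6721688}{4569796864545}$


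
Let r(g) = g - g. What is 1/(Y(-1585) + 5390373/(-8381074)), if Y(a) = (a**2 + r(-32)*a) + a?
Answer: 8381074/21041854236987 ≈ 3.9831e-7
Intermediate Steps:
r(g) = 0
Y(a) = a + a**2 (Y(a) = (a**2 + 0*a) + a = (a**2 + 0) + a = a**2 + a = a + a**2)
1/(Y(-1585) + 5390373/(-8381074)) = 1/(-1585*(1 - 1585) + 5390373/(-8381074)) = 1/(-1585*(-1584) + 5390373*(-1/8381074)) = 1/(2510640 - 5390373/8381074) = 1/(21041854236987/8381074) = 8381074/21041854236987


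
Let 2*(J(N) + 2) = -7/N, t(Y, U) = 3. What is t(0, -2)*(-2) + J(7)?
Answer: -17/2 ≈ -8.5000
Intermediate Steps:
J(N) = -2 - 7/(2*N) (J(N) = -2 + (-7/N)/2 = -2 - 7/(2*N))
t(0, -2)*(-2) + J(7) = 3*(-2) + (-2 - 7/2/7) = -6 + (-2 - 7/2*1/7) = -6 + (-2 - 1/2) = -6 - 5/2 = -17/2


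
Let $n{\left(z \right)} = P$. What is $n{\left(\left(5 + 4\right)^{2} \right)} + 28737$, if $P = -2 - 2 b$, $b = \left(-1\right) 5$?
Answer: $28745$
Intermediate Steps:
$b = -5$
$P = 8$ ($P = -2 - -10 = -2 + 10 = 8$)
$n{\left(z \right)} = 8$
$n{\left(\left(5 + 4\right)^{2} \right)} + 28737 = 8 + 28737 = 28745$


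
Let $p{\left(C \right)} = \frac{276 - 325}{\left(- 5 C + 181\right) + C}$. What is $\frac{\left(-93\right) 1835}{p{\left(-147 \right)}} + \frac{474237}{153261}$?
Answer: $\frac{2234781174112}{834421} \approx 2.6782 \cdot 10^{6}$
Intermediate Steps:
$p{\left(C \right)} = - \frac{49}{181 - 4 C}$ ($p{\left(C \right)} = - \frac{49}{\left(181 - 5 C\right) + C} = - \frac{49}{181 - 4 C}$)
$\frac{\left(-93\right) 1835}{p{\left(-147 \right)}} + \frac{474237}{153261} = \frac{\left(-93\right) 1835}{49 \frac{1}{-181 + 4 \left(-147\right)}} + \frac{474237}{153261} = - \frac{170655}{49 \frac{1}{-181 - 588}} + 474237 \cdot \frac{1}{153261} = - \frac{170655}{49 \frac{1}{-769}} + \frac{52693}{17029} = - \frac{170655}{49 \left(- \frac{1}{769}\right)} + \frac{52693}{17029} = - \frac{170655}{- \frac{49}{769}} + \frac{52693}{17029} = \left(-170655\right) \left(- \frac{769}{49}\right) + \frac{52693}{17029} = \frac{131233695}{49} + \frac{52693}{17029} = \frac{2234781174112}{834421}$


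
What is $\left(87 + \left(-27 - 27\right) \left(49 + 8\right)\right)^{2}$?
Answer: $8946081$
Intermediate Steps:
$\left(87 + \left(-27 - 27\right) \left(49 + 8\right)\right)^{2} = \left(87 - 3078\right)^{2} = \left(-2991\right)^{2} = 8946081$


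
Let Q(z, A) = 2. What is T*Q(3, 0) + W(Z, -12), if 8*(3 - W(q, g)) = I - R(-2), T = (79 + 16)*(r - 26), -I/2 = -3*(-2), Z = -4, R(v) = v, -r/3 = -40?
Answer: 71457/4 ≈ 17864.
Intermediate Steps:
r = 120 (r = -3*(-40) = 120)
I = -12 (I = -(-6)*(-2) = -2*6 = -12)
T = 8930 (T = (79 + 16)*(120 - 26) = 95*94 = 8930)
W(q, g) = 17/4 (W(q, g) = 3 - (-12 - 1*(-2))/8 = 3 - (-12 + 2)/8 = 3 - 1/8*(-10) = 3 + 5/4 = 17/4)
T*Q(3, 0) + W(Z, -12) = 8930*2 + 17/4 = 17860 + 17/4 = 71457/4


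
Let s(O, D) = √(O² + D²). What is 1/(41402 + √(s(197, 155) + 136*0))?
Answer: 1/(41402 + 62834^(¼)) ≈ 2.4144e-5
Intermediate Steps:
s(O, D) = √(D² + O²)
1/(41402 + √(s(197, 155) + 136*0)) = 1/(41402 + √(√(155² + 197²) + 136*0)) = 1/(41402 + √(√(24025 + 38809) + 0)) = 1/(41402 + √(√62834 + 0)) = 1/(41402 + √(√62834)) = 1/(41402 + 62834^(¼))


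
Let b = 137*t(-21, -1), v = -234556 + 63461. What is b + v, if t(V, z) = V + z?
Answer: -174109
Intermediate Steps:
v = -171095
b = -3014 (b = 137*(-21 - 1) = 137*(-22) = -3014)
b + v = -3014 - 171095 = -174109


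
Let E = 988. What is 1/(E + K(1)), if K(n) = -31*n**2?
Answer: 1/957 ≈ 0.0010449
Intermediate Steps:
1/(E + K(1)) = 1/(988 - 31*1**2) = 1/(988 - 31*1) = 1/(988 - 31) = 1/957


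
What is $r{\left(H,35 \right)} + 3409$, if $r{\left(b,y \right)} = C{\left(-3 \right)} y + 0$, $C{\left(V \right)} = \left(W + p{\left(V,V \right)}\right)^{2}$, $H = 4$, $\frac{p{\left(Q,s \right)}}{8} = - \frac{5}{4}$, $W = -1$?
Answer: $7644$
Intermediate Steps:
$p{\left(Q,s \right)} = -10$ ($p{\left(Q,s \right)} = 8 \left(- \frac{5}{4}\right) = -10$)
$C{\left(V \right)} = 121$ ($C{\left(V \right)} = \left(-1 - 10\right)^{2} = \left(-11\right)^{2} = 121$)
$r{\left(b,y \right)} = 121 y$ ($r{\left(b,y \right)} = 121 y + 0 = 121 y$)
$r{\left(H,35 \right)} + 3409 = 121 \cdot 35 + 3409 = 4235 + 3409 = 7644$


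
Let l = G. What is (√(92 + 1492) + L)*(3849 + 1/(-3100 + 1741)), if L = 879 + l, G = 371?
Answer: 6538487500/1359 + 20923160*√11/453 ≈ 4.9644e+6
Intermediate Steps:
l = 371
L = 1250 (L = 879 + 371 = 1250)
(√(92 + 1492) + L)*(3849 + 1/(-3100 + 1741)) = (√(92 + 1492) + 1250)*(3849 + 1/(-3100 + 1741)) = (√1584 + 1250)*(3849 + 1/(-1359)) = (12*√11 + 1250)*(3849 - 1/1359) = (1250 + 12*√11)*(5230790/1359) = 6538487500/1359 + 20923160*√11/453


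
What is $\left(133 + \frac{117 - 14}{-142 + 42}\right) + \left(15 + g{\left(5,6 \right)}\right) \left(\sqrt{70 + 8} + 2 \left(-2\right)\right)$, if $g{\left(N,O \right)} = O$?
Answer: $\frac{4797}{100} + 21 \sqrt{78} \approx 233.44$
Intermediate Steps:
$\left(133 + \frac{117 - 14}{-142 + 42}\right) + \left(15 + g{\left(5,6 \right)}\right) \left(\sqrt{70 + 8} + 2 \left(-2\right)\right) = \left(133 + \frac{117 - 14}{-142 + 42}\right) + \left(15 + 6\right) \left(\sqrt{70 + 8} + 2 \left(-2\right)\right) = \left(133 + \frac{103}{-100}\right) + 21 \left(\sqrt{78} - 4\right) = \left(133 + 103 \left(- \frac{1}{100}\right)\right) + 21 \left(-4 + \sqrt{78}\right) = \left(133 - \frac{103}{100}\right) - \left(84 - 21 \sqrt{78}\right) = \frac{13197}{100} - \left(84 - 21 \sqrt{78}\right) = \frac{4797}{100} + 21 \sqrt{78}$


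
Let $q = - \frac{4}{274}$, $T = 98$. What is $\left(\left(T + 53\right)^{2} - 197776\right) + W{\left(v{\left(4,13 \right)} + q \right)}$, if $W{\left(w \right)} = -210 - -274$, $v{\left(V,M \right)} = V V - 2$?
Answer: $-174911$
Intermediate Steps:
$v{\left(V,M \right)} = -2 + V^{2}$ ($v{\left(V,M \right)} = V^{2} - 2 = -2 + V^{2}$)
$q = - \frac{2}{137}$ ($q = \left(-4\right) \frac{1}{274} = - \frac{2}{137} \approx -0.014599$)
$W{\left(w \right)} = 64$ ($W{\left(w \right)} = -210 + 274 = 64$)
$\left(\left(T + 53\right)^{2} - 197776\right) + W{\left(v{\left(4,13 \right)} + q \right)} = \left(\left(98 + 53\right)^{2} - 197776\right) + 64 = \left(151^{2} - 197776\right) + 64 = \left(22801 - 197776\right) + 64 = -174975 + 64 = -174911$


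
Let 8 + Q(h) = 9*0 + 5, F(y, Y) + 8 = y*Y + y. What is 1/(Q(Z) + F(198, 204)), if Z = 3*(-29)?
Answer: 1/40579 ≈ 2.4643e-5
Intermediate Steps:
F(y, Y) = -8 + y + Y*y (F(y, Y) = -8 + (y*Y + y) = -8 + (Y*y + y) = -8 + (y + Y*y) = -8 + y + Y*y)
Z = -87
Q(h) = -3 (Q(h) = -8 + (9*0 + 5) = -8 + (0 + 5) = -8 + 5 = -3)
1/(Q(Z) + F(198, 204)) = 1/(-3 + (-8 + 198 + 204*198)) = 1/(-3 + (-8 + 198 + 40392)) = 1/(-3 + 40582) = 1/40579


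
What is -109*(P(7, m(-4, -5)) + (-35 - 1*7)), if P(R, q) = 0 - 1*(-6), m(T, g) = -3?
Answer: 3924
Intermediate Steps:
P(R, q) = 6 (P(R, q) = 0 + 6 = 6)
-109*(P(7, m(-4, -5)) + (-35 - 1*7)) = -109*(6 + (-35 - 1*7)) = -109*(6 + (-35 - 7)) = -109*(6 - 42) = -109*(-36) = 3924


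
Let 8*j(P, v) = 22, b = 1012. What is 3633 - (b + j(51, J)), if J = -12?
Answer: 10473/4 ≈ 2618.3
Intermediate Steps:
j(P, v) = 11/4 (j(P, v) = (⅛)*22 = 11/4)
3633 - (b + j(51, J)) = 3633 - (1012 + 11/4) = 3633 - 1*4059/4 = 3633 - 4059/4 = 10473/4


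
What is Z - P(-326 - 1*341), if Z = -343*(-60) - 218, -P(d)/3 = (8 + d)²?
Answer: 1323205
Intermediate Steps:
P(d) = -3*(8 + d)²
Z = 20362 (Z = 20580 - 218 = 20362)
Z - P(-326 - 1*341) = 20362 - (-3)*(8 + (-326 - 1*341))² = 20362 - (-3)*(8 + (-326 - 341))² = 20362 - (-3)*(8 - 667)² = 20362 - (-3)*(-659)² = 20362 - (-3)*434281 = 20362 - 1*(-1302843) = 20362 + 1302843 = 1323205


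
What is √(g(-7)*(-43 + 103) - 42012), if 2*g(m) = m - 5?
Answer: 6*I*√1177 ≈ 205.84*I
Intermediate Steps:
g(m) = -5/2 + m/2 (g(m) = (m - 5)/2 = (-5 + m)/2 = -5/2 + m/2)
√(g(-7)*(-43 + 103) - 42012) = √((-5/2 + (½)*(-7))*(-43 + 103) - 42012) = √((-5/2 - 7/2)*60 - 42012) = √(-6*60 - 42012) = √(-360 - 42012) = √(-42372) = 6*I*√1177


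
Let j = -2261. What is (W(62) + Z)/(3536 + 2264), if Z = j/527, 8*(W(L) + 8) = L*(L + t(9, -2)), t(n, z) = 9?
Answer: 66707/719200 ≈ 0.092752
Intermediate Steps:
W(L) = -8 + L*(9 + L)/8 (W(L) = -8 + (L*(L + 9))/8 = -8 + (L*(9 + L))/8 = -8 + L*(9 + L)/8)
Z = -133/31 (Z = -2261/527 = -2261*1/527 = -133/31 ≈ -4.2903)
(W(62) + Z)/(3536 + 2264) = ((-8 + (⅛)*62² + (9/8)*62) - 133/31)/(3536 + 2264) = ((-8 + (⅛)*3844 + 279/4) - 133/31)/5800 = ((-8 + 961/2 + 279/4) - 133/31)*(1/5800) = (2169/4 - 133/31)*(1/5800) = (66707/124)*(1/5800) = 66707/719200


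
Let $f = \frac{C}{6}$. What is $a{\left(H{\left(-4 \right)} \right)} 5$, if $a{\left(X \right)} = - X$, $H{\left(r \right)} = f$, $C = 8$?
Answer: $- \frac{20}{3} \approx -6.6667$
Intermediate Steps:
$f = \frac{4}{3}$ ($f = \frac{8}{6} = 8 \cdot \frac{1}{6} = \frac{4}{3} \approx 1.3333$)
$H{\left(r \right)} = \frac{4}{3}$
$a{\left(H{\left(-4 \right)} \right)} 5 = \left(-1\right) \frac{4}{3} \cdot 5 = \left(- \frac{4}{3}\right) 5 = - \frac{20}{3}$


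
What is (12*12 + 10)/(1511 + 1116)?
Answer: 154/2627 ≈ 0.058622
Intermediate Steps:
(12*12 + 10)/(1511 + 1116) = (144 + 10)/2627 = 154*(1/2627) = 154/2627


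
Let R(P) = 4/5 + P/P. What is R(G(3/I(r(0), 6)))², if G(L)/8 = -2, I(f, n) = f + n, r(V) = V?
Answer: 81/25 ≈ 3.2400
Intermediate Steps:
G(L) = -16 (G(L) = 8*(-2) = -16)
R(P) = 9/5 (R(P) = 4*(⅕) + 1 = ⅘ + 1 = 9/5)
R(G(3/I(r(0), 6)))² = (9/5)² = 81/25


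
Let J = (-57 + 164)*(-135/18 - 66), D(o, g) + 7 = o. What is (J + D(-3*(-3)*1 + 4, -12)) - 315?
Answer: -16347/2 ≈ -8173.5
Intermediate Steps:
D(o, g) = -7 + o
J = -15729/2 (J = 107*(-135*1/18 - 66) = 107*(-15/2 - 66) = 107*(-147/2) = -15729/2 ≈ -7864.5)
(J + D(-3*(-3)*1 + 4, -12)) - 315 = (-15729/2 + (-7 + (-3*(-3)*1 + 4))) - 315 = (-15729/2 + (-7 + (9*1 + 4))) - 315 = (-15729/2 + (-7 + (9 + 4))) - 315 = (-15729/2 + (-7 + 13)) - 315 = (-15729/2 + 6) - 315 = -15717/2 - 315 = -16347/2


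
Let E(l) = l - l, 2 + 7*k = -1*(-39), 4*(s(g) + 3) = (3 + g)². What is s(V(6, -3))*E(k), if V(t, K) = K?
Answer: 0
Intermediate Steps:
s(g) = -3 + (3 + g)²/4
k = 37/7 (k = -2/7 + (-1*(-39))/7 = -2/7 + (⅐)*39 = -2/7 + 39/7 = 37/7 ≈ 5.2857)
E(l) = 0
s(V(6, -3))*E(k) = (-3 + (3 - 3)²/4)*0 = (-3 + (¼)*0²)*0 = (-3 + (¼)*0)*0 = (-3 + 0)*0 = -3*0 = 0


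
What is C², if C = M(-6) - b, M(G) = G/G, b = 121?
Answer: 14400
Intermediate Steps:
M(G) = 1
C = -120 (C = 1 - 1*121 = 1 - 121 = -120)
C² = (-120)² = 14400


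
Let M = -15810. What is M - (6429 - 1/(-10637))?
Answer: -236556244/10637 ≈ -22239.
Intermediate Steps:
M - (6429 - 1/(-10637)) = -15810 - (6429 - 1/(-10637)) = -15810 - (6429 - 1*(-1/10637)) = -15810 - (6429 + 1/10637) = -15810 - 1*68385274/10637 = -15810 - 68385274/10637 = -236556244/10637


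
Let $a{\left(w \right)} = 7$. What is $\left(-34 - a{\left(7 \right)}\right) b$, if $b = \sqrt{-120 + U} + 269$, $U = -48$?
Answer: $-11029 - 82 i \sqrt{42} \approx -11029.0 - 531.42 i$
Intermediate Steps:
$b = 269 + 2 i \sqrt{42}$ ($b = \sqrt{-120 - 48} + 269 = \sqrt{-168} + 269 = 2 i \sqrt{42} + 269 = 269 + 2 i \sqrt{42} \approx 269.0 + 12.961 i$)
$\left(-34 - a{\left(7 \right)}\right) b = \left(-34 - 7\right) \left(269 + 2 i \sqrt{42}\right) = - 41 \left(269 + 2 i \sqrt{42}\right) = -11029 - 82 i \sqrt{42}$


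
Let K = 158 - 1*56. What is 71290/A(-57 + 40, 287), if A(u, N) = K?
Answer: 35645/51 ≈ 698.92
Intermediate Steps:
K = 102 (K = 158 - 56 = 102)
A(u, N) = 102
71290/A(-57 + 40, 287) = 71290/102 = 71290*(1/102) = 35645/51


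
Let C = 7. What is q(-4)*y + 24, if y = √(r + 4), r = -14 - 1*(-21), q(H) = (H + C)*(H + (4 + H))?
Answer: 24 - 12*√11 ≈ -15.799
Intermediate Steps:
q(H) = (4 + 2*H)*(7 + H) (q(H) = (H + 7)*(H + (4 + H)) = (7 + H)*(4 + 2*H) = (4 + 2*H)*(7 + H))
r = 7 (r = -14 + 21 = 7)
y = √11 (y = √(7 + 4) = √11 ≈ 3.3166)
q(-4)*y + 24 = (28 + 2*(-4)² + 18*(-4))*√11 + 24 = (28 + 2*16 - 72)*√11 + 24 = (28 + 32 - 72)*√11 + 24 = -12*√11 + 24 = 24 - 12*√11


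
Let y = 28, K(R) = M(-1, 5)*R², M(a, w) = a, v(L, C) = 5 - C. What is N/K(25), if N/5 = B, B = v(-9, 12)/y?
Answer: 1/500 ≈ 0.0020000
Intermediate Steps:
K(R) = -R²
B = -¼ (B = (5 - 1*12)/28 = (5 - 12)*(1/28) = -7*1/28 = -¼ ≈ -0.25000)
N = -5/4 (N = 5*(-¼) = -5/4 ≈ -1.2500)
N/K(25) = -5/(4*((-1*25²))) = -5/(4*((-1*625))) = -5/4/(-625) = -5/4*(-1/625) = 1/500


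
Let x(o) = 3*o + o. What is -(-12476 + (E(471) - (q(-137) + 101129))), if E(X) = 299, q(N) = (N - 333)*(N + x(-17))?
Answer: 209656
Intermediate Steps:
x(o) = 4*o
q(N) = (-333 + N)*(-68 + N) (q(N) = (N - 333)*(N + 4*(-17)) = (-333 + N)*(N - 68) = (-333 + N)*(-68 + N))
-(-12476 + (E(471) - (q(-137) + 101129))) = -(-12476 + (299 - ((22644 + (-137)² - 401*(-137)) + 101129))) = -(-12476 + (299 - ((22644 + 18769 + 54937) + 101129))) = -(-12476 + (299 - (96350 + 101129))) = -(-12476 + (299 - 1*197479)) = -(-12476 + (299 - 197479)) = -(-12476 - 197180) = -1*(-209656) = 209656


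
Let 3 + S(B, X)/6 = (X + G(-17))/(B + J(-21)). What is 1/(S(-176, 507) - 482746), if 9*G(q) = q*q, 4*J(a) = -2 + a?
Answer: -2181/1052947100 ≈ -2.0713e-6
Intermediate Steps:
J(a) = -1/2 + a/4 (J(a) = (-2 + a)/4 = -1/2 + a/4)
G(q) = q**2/9 (G(q) = (q*q)/9 = q**2/9)
S(B, X) = -18 + 6*(289/9 + X)/(-23/4 + B) (S(B, X) = -18 + 6*((X + (1/9)*(-17)**2)/(B + (-1/2 + (1/4)*(-21)))) = -18 + 6*((X + (1/9)*289)/(B + (-1/2 - 21/4))) = -18 + 6*((X + 289/9)/(B - 23/4)) = -18 + 6*((289/9 + X)/(-23/4 + B)) = -18 + 6*(289/9 + X)/(-23/4 + B))
1/(S(-176, 507) - 482746) = 1/(2*(1777 - 108*(-176) + 36*507)/(3*(-23 + 4*(-176))) - 482746) = 1/(2*(1777 + 19008 + 18252)/(3*(-23 - 704)) - 482746) = 1/((2/3)*39037/(-727) - 482746) = 1/((2/3)*(-1/727)*39037 - 482746) = 1/(-78074/2181 - 482746) = 1/(-1052947100/2181) = -2181/1052947100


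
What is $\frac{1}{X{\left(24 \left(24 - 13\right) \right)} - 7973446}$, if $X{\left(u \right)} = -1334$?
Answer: $- \frac{1}{7974780} \approx -1.254 \cdot 10^{-7}$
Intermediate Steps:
$\frac{1}{X{\left(24 \left(24 - 13\right) \right)} - 7973446} = \frac{1}{-1334 - 7973446} = \frac{1}{-7974780} = - \frac{1}{7974780}$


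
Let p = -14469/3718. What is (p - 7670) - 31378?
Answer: -11168841/286 ≈ -39052.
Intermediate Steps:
p = -1113/286 (p = -14469*1/3718 = -1113/286 ≈ -3.8916)
(p - 7670) - 31378 = (-1113/286 - 7670) - 31378 = -2194733/286 - 31378 = -11168841/286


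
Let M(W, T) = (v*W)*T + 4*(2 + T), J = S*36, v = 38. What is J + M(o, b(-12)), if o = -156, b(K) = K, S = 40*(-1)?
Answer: 69656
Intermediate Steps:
S = -40
J = -1440 (J = -40*36 = -1440)
M(W, T) = 8 + 4*T + 38*T*W (M(W, T) = (38*W)*T + 4*(2 + T) = 38*T*W + (8 + 4*T) = 8 + 4*T + 38*T*W)
J + M(o, b(-12)) = -1440 + (8 + 4*(-12) + 38*(-12)*(-156)) = -1440 + (8 - 48 + 71136) = -1440 + 71096 = 69656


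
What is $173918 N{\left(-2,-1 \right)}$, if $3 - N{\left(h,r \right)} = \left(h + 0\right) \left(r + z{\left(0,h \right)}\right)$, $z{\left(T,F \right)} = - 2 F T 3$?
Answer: $173918$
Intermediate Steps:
$z{\left(T,F \right)} = - 6 F T$ ($z{\left(T,F \right)} = - 2 F T 3 = - 6 F T$)
$N{\left(h,r \right)} = 3 - h r$ ($N{\left(h,r \right)} = 3 - \left(h + 0\right) \left(r - 6 h 0\right) = 3 - h \left(r + 0\right) = 3 - h r$)
$173918 N{\left(-2,-1 \right)} = 173918 \left(3 - \left(-2\right) \left(-1\right)\right) = 173918 \left(3 - 2\right) = 173918 \cdot 1 = 173918$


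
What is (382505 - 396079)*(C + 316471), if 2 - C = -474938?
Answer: -10742612914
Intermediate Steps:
C = 474940 (C = 2 - 1*(-474938) = 2 + 474938 = 474940)
(382505 - 396079)*(C + 316471) = (382505 - 396079)*(474940 + 316471) = -13574*791411 = -10742612914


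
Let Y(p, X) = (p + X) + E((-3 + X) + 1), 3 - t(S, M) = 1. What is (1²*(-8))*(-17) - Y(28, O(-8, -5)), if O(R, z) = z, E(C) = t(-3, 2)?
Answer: 111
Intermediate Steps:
t(S, M) = 2 (t(S, M) = 3 - 1*1 = 3 - 1 = 2)
E(C) = 2
Y(p, X) = 2 + X + p (Y(p, X) = (p + X) + 2 = (X + p) + 2 = 2 + X + p)
(1²*(-8))*(-17) - Y(28, O(-8, -5)) = (1²*(-8))*(-17) - (2 - 5 + 28) = (1*(-8))*(-17) - 1*25 = -8*(-17) - 25 = 136 - 25 = 111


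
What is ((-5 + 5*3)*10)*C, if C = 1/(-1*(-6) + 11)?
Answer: 100/17 ≈ 5.8824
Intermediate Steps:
C = 1/17 (C = 1/(6 + 11) = 1/17 ≈ 0.058824)
((-5 + 5*3)*10)*C = ((-5 + 5*3)*10)*(1/17) = ((-5 + 15)*10)*(1/17) = (10*10)*(1/17) = 100*(1/17) = 100/17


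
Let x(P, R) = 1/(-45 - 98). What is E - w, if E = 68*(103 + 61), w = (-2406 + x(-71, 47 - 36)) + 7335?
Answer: 889890/143 ≈ 6223.0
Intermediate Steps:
x(P, R) = -1/143 (x(P, R) = 1/(-143) = -1/143)
w = 704846/143 (w = (-2406 - 1/143) + 7335 = -344059/143 + 7335 = 704846/143 ≈ 4929.0)
E = 11152 (E = 68*164 = 11152)
E - w = 11152 - 1*704846/143 = 11152 - 704846/143 = 889890/143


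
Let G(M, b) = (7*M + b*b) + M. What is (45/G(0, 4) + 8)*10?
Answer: 865/8 ≈ 108.13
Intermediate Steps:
G(M, b) = b**2 + 8*M (G(M, b) = (7*M + b**2) + M = (b**2 + 7*M) + M = b**2 + 8*M)
(45/G(0, 4) + 8)*10 = (45/(4**2 + 8*0) + 8)*10 = (45/(16 + 0) + 8)*10 = (45/16 + 8)*10 = (173/16)*10 = 865/8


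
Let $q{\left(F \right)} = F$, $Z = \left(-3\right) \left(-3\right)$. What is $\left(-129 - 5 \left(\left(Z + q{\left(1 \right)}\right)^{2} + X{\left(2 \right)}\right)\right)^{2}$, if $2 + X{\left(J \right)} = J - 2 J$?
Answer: $370881$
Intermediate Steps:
$Z = 9$
$X{\left(J \right)} = -2 - J$ ($X{\left(J \right)} = -2 + \left(J - 2 J\right) = -2 - J$)
$\left(-129 - 5 \left(\left(Z + q{\left(1 \right)}\right)^{2} + X{\left(2 \right)}\right)\right)^{2} = \left(-129 - 5 \left(\left(9 + 1\right)^{2} - 4\right)\right)^{2} = \left(-129 - 5 \left(10^{2} - 4\right)\right)^{2} = \left(-129 - 5 \left(100 - 4\right)\right)^{2} = \left(-129 - 480\right)^{2} = \left(-609\right)^{2} = 370881$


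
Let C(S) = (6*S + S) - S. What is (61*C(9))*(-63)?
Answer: -207522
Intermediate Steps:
C(S) = 6*S (C(S) = 7*S - S = 6*S)
(61*C(9))*(-63) = (61*(6*9))*(-63) = (61*54)*(-63) = 3294*(-63) = -207522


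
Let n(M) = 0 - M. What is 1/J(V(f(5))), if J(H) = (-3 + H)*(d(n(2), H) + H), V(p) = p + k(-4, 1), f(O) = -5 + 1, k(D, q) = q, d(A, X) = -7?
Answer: 1/60 ≈ 0.016667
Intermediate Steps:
n(M) = -M
f(O) = -4
V(p) = 1 + p (V(p) = p + 1 = 1 + p)
J(H) = (-7 + H)*(-3 + H) (J(H) = (-3 + H)*(-7 + H) = (-7 + H)*(-3 + H))
1/J(V(f(5))) = 1/(21 + (1 - 4)**2 - 10*(1 - 4)) = 1/(21 + (-3)**2 - 10*(-3)) = 1/(21 + 9 + 30) = 1/60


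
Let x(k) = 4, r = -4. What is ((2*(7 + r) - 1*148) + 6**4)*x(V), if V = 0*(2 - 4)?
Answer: 4616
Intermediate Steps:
V = 0 (V = 0*(-2) = 0)
((2*(7 + r) - 1*148) + 6**4)*x(V) = ((2*(7 - 4) - 1*148) + 6**4)*4 = ((2*3 - 148) + 1296)*4 = ((6 - 148) + 1296)*4 = (-142 + 1296)*4 = 1154*4 = 4616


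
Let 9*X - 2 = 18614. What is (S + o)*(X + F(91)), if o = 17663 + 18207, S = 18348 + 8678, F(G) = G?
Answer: 1222383760/9 ≈ 1.3582e+8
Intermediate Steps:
S = 27026
o = 35870
X = 18616/9 (X = 2/9 + (1/9)*18614 = 2/9 + 18614/9 = 18616/9 ≈ 2068.4)
(S + o)*(X + F(91)) = (27026 + 35870)*(18616/9 + 91) = 62896*(19435/9) = 1222383760/9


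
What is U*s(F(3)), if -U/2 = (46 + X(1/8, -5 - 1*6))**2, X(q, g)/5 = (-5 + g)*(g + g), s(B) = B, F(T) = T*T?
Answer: -58709448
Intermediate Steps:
F(T) = T**2
X(q, g) = 10*g*(-5 + g) (X(q, g) = 5*((-5 + g)*(g + g)) = 5*((-5 + g)*(2*g)) = 5*(2*g*(-5 + g)) = 10*g*(-5 + g))
U = -6523272 (U = -2*(46 + 10*(-5 - 1*6)*(-5 + (-5 - 1*6)))**2 = -2*(46 + 10*(-5 - 6)*(-5 + (-5 - 6)))**2 = -2*(46 + 10*(-11)*(-5 - 11))**2 = -2*(46 + 10*(-11)*(-16))**2 = -2*(46 + 1760)**2 = -2*1806**2 = -2*3261636 = -6523272)
U*s(F(3)) = -6523272*3**2 = -6523272*9 = -58709448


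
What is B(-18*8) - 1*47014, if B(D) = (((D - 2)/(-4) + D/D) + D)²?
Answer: -142687/4 ≈ -35672.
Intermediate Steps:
B(D) = (3/2 + 3*D/4)² (B(D) = (((-2 + D)*(-¼) + 1) + D)² = (((½ - D/4) + 1) + D)² = ((3/2 - D/4) + D)² = (3/2 + 3*D/4)²)
B(-18*8) - 1*47014 = 9*(2 - 18*8)²/16 - 1*47014 = 9*(2 - 144)²/16 - 47014 = (9/16)*(-142)² - 47014 = (9/16)*20164 - 47014 = 45369/4 - 47014 = -142687/4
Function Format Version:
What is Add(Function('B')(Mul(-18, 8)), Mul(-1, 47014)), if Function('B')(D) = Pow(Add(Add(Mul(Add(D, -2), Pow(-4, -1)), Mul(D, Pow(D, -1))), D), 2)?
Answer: Rational(-142687, 4) ≈ -35672.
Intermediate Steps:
Function('B')(D) = Pow(Add(Rational(3, 2), Mul(Rational(3, 4), D)), 2) (Function('B')(D) = Pow(Add(Add(Mul(Add(-2, D), Rational(-1, 4)), 1), D), 2) = Pow(Add(Add(Add(Rational(1, 2), Mul(Rational(-1, 4), D)), 1), D), 2) = Pow(Add(Add(Rational(3, 2), Mul(Rational(-1, 4), D)), D), 2) = Pow(Add(Rational(3, 2), Mul(Rational(3, 4), D)), 2))
Add(Function('B')(Mul(-18, 8)), Mul(-1, 47014)) = Add(Mul(Rational(9, 16), Pow(Add(2, Mul(-18, 8)), 2)), Mul(-1, 47014)) = Add(Mul(Rational(9, 16), Pow(Add(2, -144), 2)), -47014) = Add(Mul(Rational(9, 16), Pow(-142, 2)), -47014) = Add(Mul(Rational(9, 16), 20164), -47014) = Add(Rational(45369, 4), -47014) = Rational(-142687, 4)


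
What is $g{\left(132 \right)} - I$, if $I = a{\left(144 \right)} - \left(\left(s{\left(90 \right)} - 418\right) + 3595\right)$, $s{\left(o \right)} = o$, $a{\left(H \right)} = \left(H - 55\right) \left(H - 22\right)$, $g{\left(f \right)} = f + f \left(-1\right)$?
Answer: $-7591$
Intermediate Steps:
$g{\left(f \right)} = 0$ ($g{\left(f \right)} = f - f = 0$)
$a{\left(H \right)} = \left(-55 + H\right) \left(-22 + H\right)$
$I = 7591$ ($I = \left(1210 + 144^{2} - 11088\right) - \left(\left(90 - 418\right) + 3595\right) = \left(1210 + 20736 - 11088\right) - \left(-328 + 3595\right) = 10858 - 3267 = 7591$)
$g{\left(132 \right)} - I = 0 - 7591 = -7591$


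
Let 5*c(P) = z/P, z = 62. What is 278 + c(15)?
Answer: 20912/75 ≈ 278.83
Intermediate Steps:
c(P) = 62/(5*P) (c(P) = (62/P)/5 = 62/(5*P))
278 + c(15) = 278 + (62/5)/15 = 278 + (62/5)*(1/15) = 278 + 62/75 = 20912/75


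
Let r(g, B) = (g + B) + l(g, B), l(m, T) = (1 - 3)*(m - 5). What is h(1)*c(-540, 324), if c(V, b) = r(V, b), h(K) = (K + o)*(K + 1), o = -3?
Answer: -3496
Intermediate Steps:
h(K) = (1 + K)*(-3 + K) (h(K) = (K - 3)*(K + 1) = (-3 + K)*(1 + K) = (1 + K)*(-3 + K))
l(m, T) = 10 - 2*m (l(m, T) = -2*(-5 + m) = 10 - 2*m)
r(g, B) = 10 + B - g (r(g, B) = (g + B) + (10 - 2*g) = (B + g) + (10 - 2*g) = 10 + B - g)
c(V, b) = 10 + b - V
h(1)*c(-540, 324) = (-3 + 1² - 2*1)*(10 + 324 - 1*(-540)) = (-3 + 1 - 2)*(10 + 324 + 540) = -4*874 = -3496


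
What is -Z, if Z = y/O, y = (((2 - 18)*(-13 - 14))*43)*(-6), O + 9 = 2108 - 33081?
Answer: -55728/15491 ≈ -3.5974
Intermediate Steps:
O = -30982 (O = -9 + (2108 - 33081) = -9 - 30973 = -30982)
y = -111456 (y = (-16*(-27)*43)*(-6) = (432*43)*(-6) = 18576*(-6) = -111456)
Z = 55728/15491 (Z = -111456/(-30982) = -111456*(-1/30982) = 55728/15491 ≈ 3.5974)
-Z = -1*55728/15491 = -55728/15491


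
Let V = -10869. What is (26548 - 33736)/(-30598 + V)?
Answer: 7188/41467 ≈ 0.17334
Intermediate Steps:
(26548 - 33736)/(-30598 + V) = (26548 - 33736)/(-30598 - 10869) = -7188/(-41467) = -7188*(-1/41467) = 7188/41467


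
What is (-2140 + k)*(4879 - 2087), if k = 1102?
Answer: -2898096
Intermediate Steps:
(-2140 + k)*(4879 - 2087) = (-2140 + 1102)*(4879 - 2087) = -1038*2792 = -2898096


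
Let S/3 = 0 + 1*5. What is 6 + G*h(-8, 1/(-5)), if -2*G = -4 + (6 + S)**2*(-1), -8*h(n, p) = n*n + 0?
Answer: -1774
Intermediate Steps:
S = 15 (S = 3*(0 + 1*5) = 3*(0 + 5) = 3*5 = 15)
h(n, p) = -n**2/8 (h(n, p) = -(n*n + 0)/8 = -(n**2 + 0)/8 = -n**2/8)
G = 445/2 (G = -(-4 + (6 + 15)**2*(-1))/2 = -(-4 + 21**2*(-1))/2 = -(-4 + 441*(-1))/2 = -(-4 - 441)/2 = -1/2*(-445) = 445/2 ≈ 222.50)
6 + G*h(-8, 1/(-5)) = 6 + 445*(-1/8*(-8)**2)/2 = 6 + 445*(-1/8*64)/2 = 6 + (445/2)*(-8) = 6 - 1780 = -1774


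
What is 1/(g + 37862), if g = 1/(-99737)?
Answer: 99737/3776242293 ≈ 2.6412e-5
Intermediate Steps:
g = -1/99737 ≈ -1.0026e-5
1/(g + 37862) = 1/(-1/99737 + 37862) = 1/(3776242293/99737) = 99737/3776242293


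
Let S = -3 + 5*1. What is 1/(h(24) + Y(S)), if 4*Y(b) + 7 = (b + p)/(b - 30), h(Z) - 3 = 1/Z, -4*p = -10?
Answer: 672/841 ≈ 0.79905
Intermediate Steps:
p = 5/2 (p = -¼*(-10) = 5/2 ≈ 2.5000)
S = 2 (S = -3 + 5 = 2)
h(Z) = 3 + 1/Z
Y(b) = -7/4 + (5/2 + b)/(4*(-30 + b)) (Y(b) = -7/4 + ((b + 5/2)/(b - 30))/4 = -7/4 + ((5/2 + b)/(-30 + b))/4 = -7/4 + (5/2 + b)/(4*(-30 + b)))
1/(h(24) + Y(S)) = 1/((3 + 1/24) + (425 - 12*2)/(8*(-30 + 2))) = 1/((3 + 1/24) + (⅛)*(425 - 24)/(-28)) = 1/(73/24 + (⅛)*(-1/28)*401) = 1/(73/24 - 401/224) = 1/(841/672) = 672/841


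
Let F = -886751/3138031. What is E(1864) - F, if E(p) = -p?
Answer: -5848403033/3138031 ≈ -1863.7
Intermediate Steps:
F = -886751/3138031 (F = -886751*1/3138031 = -886751/3138031 ≈ -0.28258)
E(1864) - F = -1*1864 - 1*(-886751/3138031) = -1864 + 886751/3138031 = -5848403033/3138031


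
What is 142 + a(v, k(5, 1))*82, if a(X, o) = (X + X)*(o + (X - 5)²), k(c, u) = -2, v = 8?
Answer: 9326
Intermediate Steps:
a(X, o) = 2*X*(o + (-5 + X)²) (a(X, o) = (2*X)*(o + (-5 + X)²) = 2*X*(o + (-5 + X)²))
142 + a(v, k(5, 1))*82 = 142 + (2*8*(-2 + (-5 + 8)²))*82 = 142 + (2*8*(-2 + 3²))*82 = 142 + (2*8*(-2 + 9))*82 = 142 + (2*8*7)*82 = 142 + 112*82 = 142 + 9184 = 9326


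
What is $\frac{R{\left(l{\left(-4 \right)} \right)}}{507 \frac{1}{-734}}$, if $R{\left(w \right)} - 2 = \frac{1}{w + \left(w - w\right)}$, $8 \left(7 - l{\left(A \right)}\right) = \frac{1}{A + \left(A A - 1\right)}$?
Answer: $- \frac{967412}{311805} \approx -3.1026$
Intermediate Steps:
$l{\left(A \right)} = 7 - \frac{1}{8 \left(-1 + A + A^{2}\right)}$ ($l{\left(A \right)} = 7 - \frac{1}{8 \left(A + \left(A A - 1\right)\right)} = 7 - \frac{1}{8 \left(A + \left(A^{2} - 1\right)\right)} = 7 - \frac{1}{8 \left(A + \left(-1 + A^{2}\right)\right)} = 7 - \frac{1}{8 \left(-1 + A + A^{2}\right)}$)
$R{\left(w \right)} = 2 + \frac{1}{w}$ ($R{\left(w \right)} = 2 + \frac{1}{w + \left(w - w\right)} = 2 + \frac{1}{w + 0} = 2 + \frac{1}{w}$)
$\frac{R{\left(l{\left(-4 \right)} \right)}}{507 \frac{1}{-734}} = \frac{2 + \frac{1}{\frac{1}{-1 - 4 + \left(-4\right)^{2}} \left(- \frac{57}{8} + 7 \left(-4\right) + 7 \left(-4\right)^{2}\right)}}{507 \frac{1}{-734}} = \frac{2 + \frac{1}{\frac{1}{-1 - 4 + 16} \left(- \frac{57}{8} - 28 + 7 \cdot 16\right)}}{507 \left(- \frac{1}{734}\right)} = \frac{2 + \frac{1}{\frac{1}{11} \left(- \frac{57}{8} - 28 + 112\right)}}{- \frac{507}{734}} = \left(2 + \frac{1}{\frac{1}{11} \cdot \frac{615}{8}}\right) \left(- \frac{734}{507}\right) = \left(2 + \frac{1}{\frac{615}{88}}\right) \left(- \frac{734}{507}\right) = \left(2 + \frac{88}{615}\right) \left(- \frac{734}{507}\right) = \frac{1318}{615} \left(- \frac{734}{507}\right) = - \frac{967412}{311805}$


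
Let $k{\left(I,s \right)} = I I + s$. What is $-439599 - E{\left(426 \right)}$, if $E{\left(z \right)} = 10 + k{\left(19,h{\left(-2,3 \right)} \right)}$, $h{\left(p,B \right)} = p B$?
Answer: $-439964$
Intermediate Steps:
$h{\left(p,B \right)} = B p$
$k{\left(I,s \right)} = s + I^{2}$ ($k{\left(I,s \right)} = I^{2} + s = s + I^{2}$)
$E{\left(z \right)} = 365$ ($E{\left(z \right)} = 10 + \left(3 \left(-2\right) + 19^{2}\right) = 10 + \left(-6 + 361\right) = 10 + 355 = 365$)
$-439599 - E{\left(426 \right)} = -439599 - 365 = -439964$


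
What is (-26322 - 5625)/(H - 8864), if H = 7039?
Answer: 31947/1825 ≈ 17.505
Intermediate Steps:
(-26322 - 5625)/(H - 8864) = (-26322 - 5625)/(7039 - 8864) = -31947/(-1825) = -31947*(-1/1825) = 31947/1825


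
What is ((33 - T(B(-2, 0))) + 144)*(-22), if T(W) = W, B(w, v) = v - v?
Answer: -3894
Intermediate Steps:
B(w, v) = 0
((33 - T(B(-2, 0))) + 144)*(-22) = ((33 - 1*0) + 144)*(-22) = ((33 + 0) + 144)*(-22) = (33 + 144)*(-22) = 177*(-22) = -3894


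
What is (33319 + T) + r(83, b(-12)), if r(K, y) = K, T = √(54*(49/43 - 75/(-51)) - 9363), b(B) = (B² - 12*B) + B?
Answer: 33402 + I*√4927905651/731 ≈ 33402.0 + 96.031*I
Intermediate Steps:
b(B) = B² - 11*B
T = I*√4927905651/731 (T = √(54*(49*(1/43) - 75*(-1/51)) - 9363) = √(54*(49/43 + 25/17) - 9363) = √(54*(1908/731) - 9363) = √(103032/731 - 9363) = √(-6741321/731) = I*√4927905651/731 ≈ 96.031*I)
(33319 + T) + r(83, b(-12)) = (33319 + I*√4927905651/731) + 83 = 33402 + I*√4927905651/731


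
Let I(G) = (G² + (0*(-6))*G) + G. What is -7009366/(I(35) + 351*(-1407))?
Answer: 1001338/70371 ≈ 14.229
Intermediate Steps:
I(G) = G + G² (I(G) = (G² + 0*G) + G = (G² + 0) + G = G² + G = G + G²)
-7009366/(I(35) + 351*(-1407)) = -7009366/(35*(1 + 35) + 351*(-1407)) = -7009366/(35*36 - 493857) = -7009366/(1260 - 493857) = -7009366/(-492597) = -7009366*(-1/492597) = 1001338/70371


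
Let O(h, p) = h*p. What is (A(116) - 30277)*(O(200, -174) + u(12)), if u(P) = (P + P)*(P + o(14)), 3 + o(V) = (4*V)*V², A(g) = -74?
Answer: -6945522840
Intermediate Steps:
o(V) = -3 + 4*V³ (o(V) = -3 + (4*V)*V² = -3 + 4*V³)
u(P) = 2*P*(10973 + P) (u(P) = (P + P)*(P + (-3 + 4*14³)) = (2*P)*(P + (-3 + 4*2744)) = (2*P)*(P + (-3 + 10976)) = (2*P)*(P + 10973) = (2*P)*(10973 + P) = 2*P*(10973 + P))
(A(116) - 30277)*(O(200, -174) + u(12)) = (-74 - 30277)*(200*(-174) + 2*12*(10973 + 12)) = -30351*(-34800 + 2*12*10985) = -30351*(-34800 + 263640) = -30351*228840 = -6945522840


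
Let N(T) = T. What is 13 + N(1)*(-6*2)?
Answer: 1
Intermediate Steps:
13 + N(1)*(-6*2) = 13 + 1*(-6*2) = 13 + 1*(-12) = 13 - 12 = 1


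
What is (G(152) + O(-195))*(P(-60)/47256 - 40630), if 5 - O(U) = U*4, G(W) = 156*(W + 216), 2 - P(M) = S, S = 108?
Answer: -55865611292749/23628 ≈ -2.3644e+9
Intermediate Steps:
P(M) = -106 (P(M) = 2 - 1*108 = 2 - 108 = -106)
G(W) = 33696 + 156*W (G(W) = 156*(216 + W) = 33696 + 156*W)
O(U) = 5 - 4*U (O(U) = 5 - U*4 = 5 - 4*U)
(G(152) + O(-195))*(P(-60)/47256 - 40630) = ((33696 + 156*152) + (5 - 4*(-195)))*(-106/47256 - 40630) = ((33696 + 23712) + (5 + 780))*(-106*1/47256 - 40630) = (57408 + 785)*(-53/23628 - 40630) = 58193*(-960005693/23628) = -55865611292749/23628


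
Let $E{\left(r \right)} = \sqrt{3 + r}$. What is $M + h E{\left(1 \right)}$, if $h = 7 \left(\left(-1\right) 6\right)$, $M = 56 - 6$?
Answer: $-34$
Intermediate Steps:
$M = 50$
$h = -42$ ($h = 7 \left(-6\right) = -42$)
$M + h E{\left(1 \right)} = 50 - 42 \sqrt{3 + 1} = 50 - 42 \sqrt{4} = 50 - 84 = -34$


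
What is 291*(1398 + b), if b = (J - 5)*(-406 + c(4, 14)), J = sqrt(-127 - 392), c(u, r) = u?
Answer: 991728 - 116982*I*sqrt(519) ≈ 9.9173e+5 - 2.665e+6*I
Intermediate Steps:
J = I*sqrt(519) (J = sqrt(-519) = I*sqrt(519) ≈ 22.782*I)
b = 2010 - 402*I*sqrt(519) (b = (I*sqrt(519) - 5)*(-406 + 4) = (-5 + I*sqrt(519))*(-402) = 2010 - 402*I*sqrt(519) ≈ 2010.0 - 9158.2*I)
291*(1398 + b) = 291*(1398 + (2010 - 402*I*sqrt(519))) = 291*(3408 - 402*I*sqrt(519)) = 991728 - 116982*I*sqrt(519)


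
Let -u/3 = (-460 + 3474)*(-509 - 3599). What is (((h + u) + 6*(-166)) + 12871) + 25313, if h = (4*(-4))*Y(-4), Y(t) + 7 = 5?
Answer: 37181756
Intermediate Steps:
Y(t) = -2 (Y(t) = -7 + 5 = -2)
h = 32 (h = (4*(-4))*(-2) = -16*(-2) = 32)
u = 37144536 (u = -3*(-460 + 3474)*(-509 - 3599) = -9042*(-4108) = -3*(-12381512) = 37144536)
(((h + u) + 6*(-166)) + 12871) + 25313 = (((32 + 37144536) + 6*(-166)) + 12871) + 25313 = ((37144568 - 996) + 12871) + 25313 = (37143572 + 12871) + 25313 = 37156443 + 25313 = 37181756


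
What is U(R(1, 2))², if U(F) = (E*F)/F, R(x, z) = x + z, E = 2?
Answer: 4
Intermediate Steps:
U(F) = 2 (U(F) = (2*F)/F = 2)
U(R(1, 2))² = 2² = 4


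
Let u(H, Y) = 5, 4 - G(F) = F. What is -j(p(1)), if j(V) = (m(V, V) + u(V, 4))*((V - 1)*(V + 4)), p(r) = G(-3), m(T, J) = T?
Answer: -792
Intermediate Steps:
G(F) = 4 - F
p(r) = 7 (p(r) = 4 - 1*(-3) = 4 + 3 = 7)
j(V) = (-1 + V)*(4 + V)*(5 + V) (j(V) = (V + 5)*((V - 1)*(V + 4)) = (5 + V)*((-1 + V)*(4 + V)) = (-1 + V)*(4 + V)*(5 + V))
-j(p(1)) = -(-20 + 7³ + 8*7² + 11*7) = -(-20 + 343 + 8*49 + 77) = -(-20 + 343 + 392 + 77) = -1*792 = -792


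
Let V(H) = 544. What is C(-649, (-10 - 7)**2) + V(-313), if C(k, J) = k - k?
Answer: 544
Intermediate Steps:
C(k, J) = 0
C(-649, (-10 - 7)**2) + V(-313) = 0 + 544 = 544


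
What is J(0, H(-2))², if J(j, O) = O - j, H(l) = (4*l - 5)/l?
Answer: 169/4 ≈ 42.250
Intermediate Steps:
H(l) = (-5 + 4*l)/l
J(0, H(-2))² = ((4 - 5/(-2)) - 1*0)² = ((4 - 5*(-½)) + 0)² = ((4 + 5/2) + 0)² = (13/2 + 0)² = (13/2)² = 169/4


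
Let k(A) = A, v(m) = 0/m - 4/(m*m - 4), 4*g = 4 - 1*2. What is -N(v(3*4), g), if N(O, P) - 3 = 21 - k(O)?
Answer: -841/35 ≈ -24.029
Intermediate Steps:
g = ½ (g = (4 - 1*2)/4 = (4 - 2)/4 = (¼)*2 = ½ ≈ 0.50000)
v(m) = -4/(-4 + m²) (v(m) = 0 - 4/(m² - 4) = 0 - 4/(-4 + m²) = -4/(-4 + m²))
N(O, P) = 24 - O (N(O, P) = 3 + (21 - O) = 24 - O)
-N(v(3*4), g) = -(24 - (-4)/(-4 + (3*4)²)) = -(24 - (-4)/(-4 + 12²)) = -(24 - (-4)/(-4 + 144)) = -(24 - (-4)/140) = -(24 - 1*(-1/35)) = -(24 + 1/35) = -1*841/35 = -841/35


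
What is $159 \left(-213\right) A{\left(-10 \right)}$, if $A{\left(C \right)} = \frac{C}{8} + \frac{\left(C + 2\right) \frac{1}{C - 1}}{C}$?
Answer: $\frac{9855297}{220} \approx 44797.0$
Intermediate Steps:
$A{\left(C \right)} = \frac{C}{8} + \frac{2 + C}{C \left(-1 + C\right)}$ ($A{\left(C \right)} = C \frac{1}{8} + \frac{\left(2 + C\right) \frac{1}{-1 + C}}{C} = \frac{C}{8} + \frac{\frac{1}{-1 + C} \left(2 + C\right)}{C} = \frac{C}{8} + \frac{2 + C}{C \left(-1 + C\right)}$)
$159 \left(-213\right) A{\left(-10 \right)} = 159 \left(-213\right) \frac{16 + \left(-10\right)^{3} - \left(-10\right)^{2} + 8 \left(-10\right)}{8 \left(-10\right) \left(-1 - 10\right)} = - 33867 \cdot \frac{1}{8} \left(- \frac{1}{10}\right) \frac{1}{-11} \left(16 - 1000 - 100 - 80\right) = - 33867 \cdot \frac{1}{8} \left(- \frac{1}{10}\right) \left(- \frac{1}{11}\right) \left(16 - 1000 - 100 - 80\right) = - 33867 \cdot \frac{1}{8} \left(- \frac{1}{10}\right) \left(- \frac{1}{11}\right) \left(-1164\right) = \left(-33867\right) \left(- \frac{291}{220}\right) = \frac{9855297}{220}$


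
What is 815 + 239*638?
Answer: 153297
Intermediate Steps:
815 + 239*638 = 815 + 152482 = 153297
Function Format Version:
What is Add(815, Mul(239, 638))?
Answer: 153297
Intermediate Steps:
Add(815, Mul(239, 638)) = Add(815, 152482) = 153297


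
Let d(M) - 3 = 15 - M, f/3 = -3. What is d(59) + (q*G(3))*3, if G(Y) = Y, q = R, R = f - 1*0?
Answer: -122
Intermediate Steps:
f = -9 (f = 3*(-3) = -9)
R = -9 (R = -9 - 1*0 = -9 + 0 = -9)
d(M) = 18 - M (d(M) = 3 + (15 - M) = 18 - M)
q = -9
d(59) + (q*G(3))*3 = (18 - 1*59) - 9*3*3 = (18 - 59) - 27*3 = -41 - 81 = -122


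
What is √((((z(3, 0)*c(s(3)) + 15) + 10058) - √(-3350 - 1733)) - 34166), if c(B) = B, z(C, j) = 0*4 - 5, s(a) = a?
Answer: √(-24108 - I*√5083) ≈ 0.23 - 155.27*I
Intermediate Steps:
z(C, j) = -5 (z(C, j) = 0 - 5 = -5)
√((((z(3, 0)*c(s(3)) + 15) + 10058) - √(-3350 - 1733)) - 34166) = √((((-5*3 + 15) + 10058) - √(-3350 - 1733)) - 34166) = √((((-15 + 15) + 10058) - √(-5083)) - 34166) = √(((0 + 10058) - I*√5083) - 34166) = √((10058 - I*√5083) - 34166) = √(-24108 - I*√5083)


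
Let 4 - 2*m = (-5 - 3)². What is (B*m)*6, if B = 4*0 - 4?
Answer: 720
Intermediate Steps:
B = -4 (B = 0 - 4 = -4)
m = -30 (m = 2 - (-5 - 3)²/2 = 2 - ½*(-8)² = 2 - ½*64 = 2 - 32 = -30)
(B*m)*6 = -4*(-30)*6 = 120*6 = 720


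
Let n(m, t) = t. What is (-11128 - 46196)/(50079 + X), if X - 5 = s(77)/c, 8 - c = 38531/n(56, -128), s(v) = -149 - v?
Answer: -566862705/495260923 ≈ -1.1446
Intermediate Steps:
c = 39555/128 (c = 8 - 38531/(-128) = 8 - 38531*(-1)/128 = 8 - 1*(-38531/128) = 8 + 38531/128 = 39555/128 ≈ 309.02)
X = 168847/39555 (X = 5 + (-149 - 1*77)/(39555/128) = 5 + (-149 - 77)*(128/39555) = 5 - 226*128/39555 = 5 - 28928/39555 = 168847/39555 ≈ 4.2687)
(-11128 - 46196)/(50079 + X) = (-11128 - 46196)/(50079 + 168847/39555) = -57324/1981043692/39555 = -57324*39555/1981043692 = -566862705/495260923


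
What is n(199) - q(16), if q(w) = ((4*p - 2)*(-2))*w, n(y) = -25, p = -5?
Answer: -729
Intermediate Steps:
q(w) = 44*w (q(w) = ((4*(-5) - 2)*(-2))*w = ((-20 - 2)*(-2))*w = (-22*(-2))*w = 44*w)
n(199) - q(16) = -25 - 44*16 = -25 - 1*704 = -25 - 704 = -729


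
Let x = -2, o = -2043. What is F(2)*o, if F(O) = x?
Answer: 4086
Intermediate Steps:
F(O) = -2
F(2)*o = -2*(-2043) = 4086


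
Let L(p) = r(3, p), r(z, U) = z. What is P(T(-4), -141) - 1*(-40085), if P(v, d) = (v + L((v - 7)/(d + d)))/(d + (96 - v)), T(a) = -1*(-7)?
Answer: 1042205/26 ≈ 40085.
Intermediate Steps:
T(a) = 7
L(p) = 3
P(v, d) = (3 + v)/(96 + d - v) (P(v, d) = (v + 3)/(d + (96 - v)) = (3 + v)/(96 + d - v))
P(T(-4), -141) - 1*(-40085) = (3 + 7)/(96 - 141 - 1*7) - 1*(-40085) = 10/(96 - 141 - 7) + 40085 = 10/(-52) + 40085 = -1/52*10 + 40085 = -5/26 + 40085 = 1042205/26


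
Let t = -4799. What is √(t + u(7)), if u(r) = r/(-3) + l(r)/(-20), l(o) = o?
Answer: 11*I*√35715/30 ≈ 69.294*I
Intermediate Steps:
u(r) = -23*r/60 (u(r) = r/(-3) + r/(-20) = r*(-⅓) + r*(-1/20) = -r/3 - r/20 = -23*r/60)
√(t + u(7)) = √(-4799 - 23/60*7) = √(-4799 - 161/60) = √(-288101/60) = 11*I*√35715/30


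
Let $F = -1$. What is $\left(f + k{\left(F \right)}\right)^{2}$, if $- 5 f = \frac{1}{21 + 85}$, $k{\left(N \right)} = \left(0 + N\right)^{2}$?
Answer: $\frac{279841}{280900} \approx 0.99623$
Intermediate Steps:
$k{\left(N \right)} = N^{2}$
$f = - \frac{1}{530}$ ($f = - \frac{1}{5 \left(21 + 85\right)} = - \frac{1}{5 \cdot 106} = \left(- \frac{1}{5}\right) \frac{1}{106} = - \frac{1}{530} \approx -0.0018868$)
$\left(f + k{\left(F \right)}\right)^{2} = \left(- \frac{1}{530} + \left(-1\right)^{2}\right)^{2} = \left(- \frac{1}{530} + 1\right)^{2} = \left(\frac{529}{530}\right)^{2} = \frac{279841}{280900}$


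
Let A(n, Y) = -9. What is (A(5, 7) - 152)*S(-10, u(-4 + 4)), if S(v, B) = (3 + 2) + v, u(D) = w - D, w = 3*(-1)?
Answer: 805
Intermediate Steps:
w = -3
u(D) = -3 - D
S(v, B) = 5 + v
(A(5, 7) - 152)*S(-10, u(-4 + 4)) = (-9 - 152)*(5 - 10) = -161*(-5) = 805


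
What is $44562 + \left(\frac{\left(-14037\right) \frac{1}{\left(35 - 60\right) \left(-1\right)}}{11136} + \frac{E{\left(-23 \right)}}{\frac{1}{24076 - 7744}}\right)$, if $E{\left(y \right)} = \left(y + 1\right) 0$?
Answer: $\frac{4135348921}{92800} \approx 44562.0$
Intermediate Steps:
$E{\left(y \right)} = 0$ ($E{\left(y \right)} = \left(1 + y\right) 0 = 0$)
$44562 + \left(\frac{\left(-14037\right) \frac{1}{\left(35 - 60\right) \left(-1\right)}}{11136} + \frac{E{\left(-23 \right)}}{\frac{1}{24076 - 7744}}\right) = 44562 + \left(\frac{\left(-14037\right) \frac{1}{\left(35 - 60\right) \left(-1\right)}}{11136} + \frac{0}{\frac{1}{24076 - 7744}}\right) = 44562 + \left(- \frac{14037}{\left(-25\right) \left(-1\right)} \frac{1}{11136} + \frac{0}{\frac{1}{16332}}\right) = 44562 + \left(- \frac{14037}{25} \cdot \frac{1}{11136} + 0 \frac{1}{\frac{1}{16332}}\right) = 44562 + \left(\left(-14037\right) \frac{1}{25} \cdot \frac{1}{11136} + 0 \cdot 16332\right) = 44562 + \left(\left(- \frac{14037}{25}\right) \frac{1}{11136} + 0\right) = 44562 + \left(- \frac{4679}{92800} + 0\right) = 44562 - \frac{4679}{92800} = \frac{4135348921}{92800}$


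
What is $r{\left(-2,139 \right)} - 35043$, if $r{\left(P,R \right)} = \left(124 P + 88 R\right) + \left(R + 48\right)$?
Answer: $-22872$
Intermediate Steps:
$r{\left(P,R \right)} = 48 + 89 R + 124 P$ ($r{\left(P,R \right)} = \left(88 R + 124 P\right) + \left(48 + R\right) = 48 + 89 R + 124 P$)
$r{\left(-2,139 \right)} - 35043 = \left(48 + 89 \cdot 139 + 124 \left(-2\right)\right) - 35043 = \left(48 + 12371 - 248\right) - 35043 = 12171 - 35043 = -22872$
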